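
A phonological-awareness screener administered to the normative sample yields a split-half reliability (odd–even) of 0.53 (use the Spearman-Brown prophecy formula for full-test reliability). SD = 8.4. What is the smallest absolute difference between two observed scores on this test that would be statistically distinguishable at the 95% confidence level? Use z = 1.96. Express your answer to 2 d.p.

12.90

r_full = 2·0.53 / (1 + 0.53) ≈ 0.6928
SEM = 8.4000·√(1 − 0.6928) ≈ 4.6557
Standard error of the difference = 4.6557·√2 ≈ 6.5841
Smallest detectable difference = 1.96·6.5841 ≈ 12.9049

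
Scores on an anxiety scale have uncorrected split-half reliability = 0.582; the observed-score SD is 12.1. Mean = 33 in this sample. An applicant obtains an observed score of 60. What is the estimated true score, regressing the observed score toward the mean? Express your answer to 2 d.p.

r_full = 2·0.582 / (1 + 0.582) ≃ 0.7358
Estimated true score = 0.7358*60 + (1 − 0.7358)*33 ≃ 52.8660

52.87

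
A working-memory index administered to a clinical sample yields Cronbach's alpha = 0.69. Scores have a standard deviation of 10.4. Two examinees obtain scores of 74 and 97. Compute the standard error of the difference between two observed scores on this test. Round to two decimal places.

8.19

SEM = 10.4000 * √(1 − 0.6900) = 10.4000 * √0.3100 ≈ 10.4000 * 0.5568 ≈ 5.7905
SE_diff = √2 * SEM ≈ 8.1890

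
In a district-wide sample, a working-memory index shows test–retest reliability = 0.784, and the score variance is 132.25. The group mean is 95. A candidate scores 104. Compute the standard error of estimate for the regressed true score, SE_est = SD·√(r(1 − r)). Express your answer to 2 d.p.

4.73

SD = √132.25 = 11.50000
SE_est = 11.50000·√(0.78400·0.21600) ≃ 4.73241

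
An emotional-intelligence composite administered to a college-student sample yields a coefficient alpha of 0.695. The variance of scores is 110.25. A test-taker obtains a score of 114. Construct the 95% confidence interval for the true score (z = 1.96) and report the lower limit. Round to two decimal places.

102.63

SD = √110.25 ≃ 10.50000
SEM = 10.50000×√(1 − 0.69500) ≃ 5.79881
Margin = 1.96 × 5.79881 ≃ 11.36568
Lower limit = 114 − 11.36568 ≃ 102.63432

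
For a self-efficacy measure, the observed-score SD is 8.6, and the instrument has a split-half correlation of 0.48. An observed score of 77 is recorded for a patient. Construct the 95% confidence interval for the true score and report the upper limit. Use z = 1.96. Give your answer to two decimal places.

86.99

Spearman-Brown: r = 2(0.48) / (1 + 0.48) = 0.960 / 1.480 ≈ 0.649
SEM = 8.600 * √(1 − 0.649) = 8.600 * √0.351 ≈ 8.600 * 0.593 ≈ 5.098
Margin = 1.96 * 5.098 ≈ 9.991
Upper bound: 77 + 9.991 = 86.991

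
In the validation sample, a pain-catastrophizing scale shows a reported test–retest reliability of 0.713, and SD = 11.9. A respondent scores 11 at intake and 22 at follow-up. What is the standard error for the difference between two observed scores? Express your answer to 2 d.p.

SEM = 11.900 × √(1 − 0.713) = 11.900 × √0.287 ≃ 11.900 × 0.536 ≃ 6.375
Standard error of the difference = 6.375·√2 ≃ 9.016

9.02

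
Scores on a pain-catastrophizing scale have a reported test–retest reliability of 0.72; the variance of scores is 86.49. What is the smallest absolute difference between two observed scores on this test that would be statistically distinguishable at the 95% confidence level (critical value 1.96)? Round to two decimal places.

σ = 86.49^(1/2) = 9.3000
SEM = 9.3000 × √(1 − 0.7200) = 9.3000 × √0.2800 ≈ 9.3000 × 0.5292 ≈ 4.9211
SE_diff = √2 × SEM ≈ 6.9595
Minimum reliable difference = 1.96 × SE_diff ≈ 1.96 × 6.9595 ≈ 13.6406

13.64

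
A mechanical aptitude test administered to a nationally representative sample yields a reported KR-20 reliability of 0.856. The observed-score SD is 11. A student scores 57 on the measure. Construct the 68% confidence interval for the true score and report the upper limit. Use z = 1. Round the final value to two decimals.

61.17

SEM = 11.0000*√(1 − 0.8560) ≈ 4.1742
Half-width = 1*4.1742 ≈ 4.1742
Upper limit = 57 + 4.1742 ≈ 61.1742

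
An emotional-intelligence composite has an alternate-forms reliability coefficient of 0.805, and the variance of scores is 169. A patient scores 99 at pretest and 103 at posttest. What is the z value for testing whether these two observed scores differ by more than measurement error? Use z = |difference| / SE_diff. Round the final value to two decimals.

σ = 169^(1/2) = 13.0000
SEM = 13.0000 × √(1 − 0.8050) = 13.0000 × √0.1950 ≃ 13.0000 × 0.4416 ≃ 5.7406
SE_diff = √2 × SEM ≃ 8.1185
z = 4 / 8.1185 ≃ 0.4927

0.49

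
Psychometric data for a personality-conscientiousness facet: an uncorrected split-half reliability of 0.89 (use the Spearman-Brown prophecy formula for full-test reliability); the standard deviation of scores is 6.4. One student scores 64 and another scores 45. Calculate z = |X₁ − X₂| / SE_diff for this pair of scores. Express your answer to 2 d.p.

Spearman-Brown: r = 2(0.89) / (1 + 0.89) = 1.7800 / 1.8900 ≈ 0.9418
SEM = 6.4000×√(1 − 0.9418) ≈ 1.5440
Standard error of the difference = 1.5440·√2 ≈ 2.1835
z = 19 / 2.1835 ≈ 8.7015

8.70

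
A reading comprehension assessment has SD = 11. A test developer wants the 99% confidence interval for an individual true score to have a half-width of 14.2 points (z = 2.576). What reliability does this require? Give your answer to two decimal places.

SEM needed = half-width / z = 14.2/2.576 ≈ 5.5124
r = 1 − (5.5124/11)² ≈ 1 − 0.2511 ≈ 0.7489

0.75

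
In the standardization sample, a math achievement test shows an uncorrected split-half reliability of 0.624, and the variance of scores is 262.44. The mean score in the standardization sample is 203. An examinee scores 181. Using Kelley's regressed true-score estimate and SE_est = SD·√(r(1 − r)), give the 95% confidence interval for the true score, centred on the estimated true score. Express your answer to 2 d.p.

[172.70, 199.49]

SD = √262.44 ≈ 16.2000
Full-length reliability (Spearman-Brown) = 2(0.624)/(1+0.624) ≈ 0.7685
Estimated true score = 0.7685*181 + (1 − 0.7685)*203 ≈ 186.0936
SE_est = SD * √(r(1 − r)) = 16.2000 * √0.1779 ≈ 16.2000 * 0.4218 ≈ 6.8333
95% CI: 186.0936 ± 13.3933 ≈ (172.7003, 199.4869)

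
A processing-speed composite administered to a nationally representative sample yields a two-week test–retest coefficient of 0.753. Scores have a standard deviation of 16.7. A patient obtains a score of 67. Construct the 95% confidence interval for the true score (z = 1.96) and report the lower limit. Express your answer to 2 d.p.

50.73

SEM = 16.7000 · √(1 − 0.7530) = 16.7000 · √0.2470 ≈ 16.7000 · 0.4970 ≈ 8.2997
1.96 · SEM ≈ 16.2675
Lower limit = 67 − 16.2675 ≈ 50.7325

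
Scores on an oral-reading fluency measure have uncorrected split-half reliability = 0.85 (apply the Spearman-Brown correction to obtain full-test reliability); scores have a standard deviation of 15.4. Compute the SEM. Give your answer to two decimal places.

4.39

Full-length reliability (Spearman-Brown) = 2(0.85)/(1+0.85) ≈ 0.919
SEM = 15.400 * √(1 − 0.919) = 15.400 * √0.081 ≈ 15.400 * 0.285 ≈ 4.385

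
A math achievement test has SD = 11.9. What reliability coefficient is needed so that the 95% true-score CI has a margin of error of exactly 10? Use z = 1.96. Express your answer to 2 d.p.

SEM needed = half-width / z = 10/1.96 ≃ 5.10204
Required reliability = 1 − (SEM/SD)² = 1 − 0.18382 ≃ 0.81618

0.82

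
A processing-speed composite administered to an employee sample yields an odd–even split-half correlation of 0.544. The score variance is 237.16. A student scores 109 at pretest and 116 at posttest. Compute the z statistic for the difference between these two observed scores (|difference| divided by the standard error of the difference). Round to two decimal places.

SD = √237.16 ≈ 15.40000
Spearman-Brown: r = 2(0.544) / (1 + 0.544) = 1.08800 / 1.54400 ≈ 0.70466
SEM = 15.40000 · √(1 − 0.70466) = 15.40000 · √0.29534 ≈ 15.40000 · 0.54345 ≈ 8.36911
SE_diff = SEM · √2 ≈ 8.36911 · 1.41421 ≈ 11.83571
z = 7 / 11.83571 ≈ 0.59143

0.59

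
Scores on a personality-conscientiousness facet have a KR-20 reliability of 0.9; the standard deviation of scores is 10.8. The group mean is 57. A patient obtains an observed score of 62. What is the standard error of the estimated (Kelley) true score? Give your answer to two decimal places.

SE_est = SD · √(r(1 − r)) = 10.8000 · √0.0900 ≈ 10.8000 · 0.3000 ≈ 3.2400

3.24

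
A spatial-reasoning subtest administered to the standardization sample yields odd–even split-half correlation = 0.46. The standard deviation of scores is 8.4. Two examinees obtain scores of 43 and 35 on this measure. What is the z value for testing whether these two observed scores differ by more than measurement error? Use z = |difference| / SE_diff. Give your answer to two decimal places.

r_full = 2·0.46 / (1 + 0.46) ≈ 0.6301
The standard error of measurement is 8.4000×√(1 − 0.6301) ≈ 8.4000×0.6082 ≈ 5.1086.
Standard error of the difference = 5.1086·√2 ≈ 7.2246
z = |43 − 35| / 7.2246 = 8 / 7.2246 ≈ 1.1073

1.11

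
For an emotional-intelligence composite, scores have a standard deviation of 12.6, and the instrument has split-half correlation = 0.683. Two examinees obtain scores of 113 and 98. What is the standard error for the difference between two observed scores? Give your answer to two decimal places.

7.73

Full-length reliability (Spearman-Brown) = 2(0.683)/(1+0.683) ≈ 0.8116
The standard error of measurement is 12.6000×√(1 − 0.8116) ≈ 12.6000×0.4340 ≈ 5.4684.
Standard error of the difference = 5.4684·√2 ≈ 7.7334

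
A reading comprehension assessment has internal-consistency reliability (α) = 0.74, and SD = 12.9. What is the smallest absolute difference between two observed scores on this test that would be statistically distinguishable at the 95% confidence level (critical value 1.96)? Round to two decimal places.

18.23

SEM = 12.90000×√(1 − 0.74000) ≈ 6.57774
SE_diff = √2 × SEM ≈ 9.30232
Minimum reliable difference = 1.96 × SE_diff ≈ 1.96 × 9.30232 ≈ 18.23255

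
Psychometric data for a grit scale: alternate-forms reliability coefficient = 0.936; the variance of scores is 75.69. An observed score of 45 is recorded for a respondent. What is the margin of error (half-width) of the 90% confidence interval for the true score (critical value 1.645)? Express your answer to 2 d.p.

3.62

SD = √75.69 = 8.7000
SEM = 8.7000 · √(1 − 0.9360) = 8.7000 · √0.0640 ≃ 8.7000 · 0.2530 ≃ 2.2009
Margin = 1.645 · 2.2009 ≃ 3.6206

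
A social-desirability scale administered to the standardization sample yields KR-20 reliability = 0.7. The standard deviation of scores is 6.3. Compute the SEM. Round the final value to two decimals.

SEM = 6.3000*√(1 − 0.7000) ≈ 3.4507

3.45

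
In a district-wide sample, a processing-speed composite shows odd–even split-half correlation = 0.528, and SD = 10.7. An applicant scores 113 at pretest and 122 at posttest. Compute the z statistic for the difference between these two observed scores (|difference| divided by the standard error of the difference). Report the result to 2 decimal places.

Spearman-Brown: r = 2(0.528) / (1 + 0.528) = 1.056 / 1.528 ≈ 0.691
SEM = 10.700 * √(1 − 0.691) = 10.700 * √0.309 ≈ 10.700 * 0.556 ≈ 5.947
Standard error of the difference = 5.947·√2 ≈ 8.410
z = |113 − 122| / 8.410 = 9 / 8.410 ≈ 1.070

1.07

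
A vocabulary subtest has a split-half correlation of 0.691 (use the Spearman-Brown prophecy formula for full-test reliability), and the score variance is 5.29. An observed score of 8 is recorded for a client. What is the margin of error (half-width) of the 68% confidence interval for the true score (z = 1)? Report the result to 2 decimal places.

SD = √5.29 ≈ 2.30000
Full-length reliability (Spearman-Brown) = 2(0.691)/(1+0.691) ≈ 0.81727
SEM = 2.30000 · √(1 − 0.81727) = 2.30000 · √0.18273 ≈ 2.30000 · 0.42747 ≈ 0.98319
Half-width = 1·0.98319 ≈ 0.98319

0.98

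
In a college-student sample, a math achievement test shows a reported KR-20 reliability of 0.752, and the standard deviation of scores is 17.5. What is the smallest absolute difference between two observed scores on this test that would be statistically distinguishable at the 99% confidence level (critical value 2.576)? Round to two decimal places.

SEM = 17.50000×√(1 − 0.75200) ≃ 8.71493
SE_diff = √2 × SEM ≃ 12.32477
Minimum reliable difference = 2.576 × SE_diff ≃ 2.576 × 12.32477 ≃ 31.74861

31.75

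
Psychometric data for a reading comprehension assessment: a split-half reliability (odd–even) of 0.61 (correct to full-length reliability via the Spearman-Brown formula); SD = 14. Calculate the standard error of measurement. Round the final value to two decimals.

6.89

Full-length reliability (Spearman-Brown) = 2(0.61)/(1+0.61) ≈ 0.758
SEM = 14.000·√(1 − 0.758) ≈ 6.890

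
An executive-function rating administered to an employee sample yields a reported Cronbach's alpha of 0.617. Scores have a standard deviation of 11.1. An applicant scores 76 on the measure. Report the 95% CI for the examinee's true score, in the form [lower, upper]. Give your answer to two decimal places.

SEM = 11.10000 × √(1 − 0.61700) = 11.10000 × √0.38300 ≈ 11.10000 × 0.61887 ≈ 6.86946
1.96 × SEM ≈ 13.46413
CI = 76 ± 13.46413 → [62.53587, 89.46413]

[62.54, 89.46]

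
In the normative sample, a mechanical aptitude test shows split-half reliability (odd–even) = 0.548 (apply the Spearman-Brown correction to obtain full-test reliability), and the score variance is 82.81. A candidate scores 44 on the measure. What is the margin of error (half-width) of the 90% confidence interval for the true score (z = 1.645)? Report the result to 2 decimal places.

σ = 82.81^(1/2) = 9.100
Spearman-Brown: r = 2(0.548) / (1 + 0.548) = 1.096 / 1.548 ≈ 0.708
SEM = 9.100*√(1 − 0.708) ≈ 4.917
Half-width = 1.645*4.917 ≈ 8.089

8.09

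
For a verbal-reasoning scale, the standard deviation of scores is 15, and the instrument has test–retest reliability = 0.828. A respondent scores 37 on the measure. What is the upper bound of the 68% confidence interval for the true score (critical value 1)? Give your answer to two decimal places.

43.22

SEM = 15.00000·√(1 − 0.82800) ≈ 6.22093
1 · SEM ≈ 6.22093
Upper bound: 37 + 6.22093 = 43.22093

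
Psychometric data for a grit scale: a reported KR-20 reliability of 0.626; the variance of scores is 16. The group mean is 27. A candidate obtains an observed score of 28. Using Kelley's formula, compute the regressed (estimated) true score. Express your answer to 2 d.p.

27.63

Estimated true score = 0.626*28 + (1 − 0.626)*27 ≈ 27.626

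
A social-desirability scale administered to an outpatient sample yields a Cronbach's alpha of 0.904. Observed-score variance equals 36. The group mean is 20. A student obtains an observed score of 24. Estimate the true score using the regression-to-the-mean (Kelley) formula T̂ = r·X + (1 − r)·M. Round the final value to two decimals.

23.62

T̂ = 0.9040(24) + 0.0960(20) ≈ 23.6160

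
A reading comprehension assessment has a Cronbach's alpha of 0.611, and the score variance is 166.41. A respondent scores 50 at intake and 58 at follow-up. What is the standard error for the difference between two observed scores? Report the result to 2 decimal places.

11.38

SD = √166.41 ≈ 12.900
SEM = 12.900 * √(1 − 0.611) = 12.900 * √0.389 ≈ 12.900 * 0.624 ≈ 8.046
SE_diff = SEM * √2 ≈ 8.046 * 1.414 ≈ 11.378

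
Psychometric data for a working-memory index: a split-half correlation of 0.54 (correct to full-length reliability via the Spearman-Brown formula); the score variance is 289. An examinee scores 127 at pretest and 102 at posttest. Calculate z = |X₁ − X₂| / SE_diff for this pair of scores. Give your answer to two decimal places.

1.90

SD = √289 = 17.0000
Full-length reliability (Spearman-Brown) = 2(0.54)/(1+0.54) ≈ 0.7013
SEM = 17.0000 * √(1 − 0.7013) = 17.0000 * √0.2987 ≈ 17.0000 * 0.5465 ≈ 9.2911
Standard error of the difference = 9.2911·√2 ≈ 13.1396
z = |127 − 102| / 13.1396 = 25 / 13.1396 ≈ 1.9026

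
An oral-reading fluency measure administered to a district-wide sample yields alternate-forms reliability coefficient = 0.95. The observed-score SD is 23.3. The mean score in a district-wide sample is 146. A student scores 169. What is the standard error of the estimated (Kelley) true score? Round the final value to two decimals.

5.08

SE_est = SD × √(r(1 − r)) = 23.3000 × √0.0475 ≈ 23.3000 × 0.2179 ≈ 5.0781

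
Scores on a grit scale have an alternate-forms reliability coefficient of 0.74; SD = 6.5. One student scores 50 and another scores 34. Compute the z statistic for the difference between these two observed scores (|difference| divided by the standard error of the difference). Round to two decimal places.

SEM = 6.500 * √(1 − 0.740) = 6.500 * √0.260 ≈ 6.500 * 0.510 ≈ 3.314
SE_diff = SEM * √2 ≈ 3.314 * 1.414 ≈ 4.687
z = 16 / 4.687 ≈ 3.414

3.41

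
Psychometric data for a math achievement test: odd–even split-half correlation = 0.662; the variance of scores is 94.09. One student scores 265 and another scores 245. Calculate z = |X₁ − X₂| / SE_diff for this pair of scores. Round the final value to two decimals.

SD = √94.09 = 9.7000
Full-length reliability (Spearman-Brown) = 2(0.662)/(1+0.662) ≈ 0.7966
The standard error of measurement is 9.7000·√(1 − 0.7966) ≈ 9.7000·0.4510 ≈ 4.3744.
SE_diff = √2 · SEM ≈ 6.1863
z = 20 / 6.1863 ≈ 3.2330

3.23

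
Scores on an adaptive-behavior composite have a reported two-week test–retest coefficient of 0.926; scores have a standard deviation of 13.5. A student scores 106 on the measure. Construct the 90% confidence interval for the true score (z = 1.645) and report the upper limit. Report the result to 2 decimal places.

The standard error of measurement is 13.5000·√(1 − 0.9260) ≃ 13.5000·0.2720 ≃ 3.6724.
Half-width = 1.645·3.6724 ≃ 6.0411
Upper bound: 106 + 6.0411 = 112.0411

112.04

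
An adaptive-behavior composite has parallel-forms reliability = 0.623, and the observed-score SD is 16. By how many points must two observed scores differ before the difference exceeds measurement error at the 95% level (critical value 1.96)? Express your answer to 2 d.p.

27.23

SEM = 16.0000 * √(1 − 0.6230) = 16.0000 * √0.3770 ≈ 16.0000 * 0.6140 ≈ 9.8241
SE_diff = √2 * SEM ≈ 13.8933
Minimum reliable difference = 1.96 * SE_diff ≈ 1.96 * 13.8933 ≈ 27.2309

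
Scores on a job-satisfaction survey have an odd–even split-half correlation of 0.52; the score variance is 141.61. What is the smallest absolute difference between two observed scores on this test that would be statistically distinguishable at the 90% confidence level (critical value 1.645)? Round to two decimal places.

15.56

SD = √141.61 = 11.9000
r_full = 2·0.52 / (1 + 0.52) ≈ 0.6842
The standard error of measurement is 11.9000*√(1 − 0.6842) ≈ 11.9000*0.5620 ≈ 6.6872.
SE_diff = √2 * SEM ≈ 9.4572
Smallest detectable difference = 1.645*9.4572 ≈ 15.5570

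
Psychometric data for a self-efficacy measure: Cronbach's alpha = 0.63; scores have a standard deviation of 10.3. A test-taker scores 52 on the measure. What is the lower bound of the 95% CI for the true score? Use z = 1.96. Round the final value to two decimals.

39.72

The standard error of measurement is 10.3000×√(1 − 0.6300) ≃ 10.3000×0.6083 ≃ 6.2652.
Half-width = 1.96×6.2652 ≃ 12.2799
Lower limit = 52 − 12.2799 ≃ 39.7201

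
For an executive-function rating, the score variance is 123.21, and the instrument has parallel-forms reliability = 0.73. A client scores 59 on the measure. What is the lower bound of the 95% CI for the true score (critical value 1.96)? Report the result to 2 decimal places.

SD = √123.21 = 11.1000
The standard error of measurement is 11.1000*√(1 − 0.7300) ≈ 11.1000*0.5196 ≈ 5.7677.
Half-width = 1.96*5.7677 ≈ 11.3047
Lower bound: 59 − 11.3047 = 47.6953

47.70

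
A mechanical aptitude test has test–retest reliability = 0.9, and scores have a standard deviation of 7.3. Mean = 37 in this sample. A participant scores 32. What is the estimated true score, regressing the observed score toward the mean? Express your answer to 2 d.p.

T̂ = 0.9000(32) + 0.1000(37) ≈ 32.5000

32.50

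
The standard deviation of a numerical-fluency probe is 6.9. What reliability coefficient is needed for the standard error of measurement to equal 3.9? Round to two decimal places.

0.68

Required reliability = 1 − (SEM/SD)² = 1 − 0.3195 ≈ 0.6805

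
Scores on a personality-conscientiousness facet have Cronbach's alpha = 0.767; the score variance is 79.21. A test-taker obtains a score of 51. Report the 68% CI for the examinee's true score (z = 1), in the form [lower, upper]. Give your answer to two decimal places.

[46.70, 55.30]

SD = √79.21 = 8.90000
The standard error of measurement is 8.90000*√(1 − 0.76700) ≈ 8.90000*0.48270 ≈ 4.29604.
Half-width = 1*4.29604 ≈ 4.29604
Interval: (46.70396, 55.29604)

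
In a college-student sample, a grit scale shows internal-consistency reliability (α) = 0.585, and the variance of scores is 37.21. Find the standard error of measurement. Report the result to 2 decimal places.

σ = 37.21^(1/2) = 6.10000
SEM = 6.10000×√(1 − 0.58500) ≈ 3.92965

3.93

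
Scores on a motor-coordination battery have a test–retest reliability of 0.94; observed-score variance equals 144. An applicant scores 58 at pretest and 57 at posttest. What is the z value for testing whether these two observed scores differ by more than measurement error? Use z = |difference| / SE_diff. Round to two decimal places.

SD = √144 ≈ 12.00000
SEM = 12.00000 * √(1 − 0.94000) = 12.00000 * √0.06000 ≈ 12.00000 * 0.24495 ≈ 2.93939
SE_diff = SEM * √2 ≈ 2.93939 * 1.41421 ≈ 4.15692
z = 1 / 4.15692 ≈ 0.24056

0.24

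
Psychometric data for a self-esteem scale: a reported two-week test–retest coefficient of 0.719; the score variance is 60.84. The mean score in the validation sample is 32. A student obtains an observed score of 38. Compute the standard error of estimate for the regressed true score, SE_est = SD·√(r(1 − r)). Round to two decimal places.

σ = 60.84^(1/2) = 7.8000
SE_est = SD * √(r(1 − r)) = 7.8000 * √0.2020 ≈ 7.8000 * 0.4495 ≈ 3.5060

3.51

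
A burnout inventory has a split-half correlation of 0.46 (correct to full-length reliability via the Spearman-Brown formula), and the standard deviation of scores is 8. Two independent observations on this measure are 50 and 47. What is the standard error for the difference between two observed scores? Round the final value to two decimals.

r_full = 2·0.46 / (1 + 0.46) ≈ 0.6301
SEM = 8.0000×√(1 − 0.6301) ≈ 4.8653
SE_diff = SEM × √2 ≈ 4.8653 × 1.4142 ≈ 6.8806

6.88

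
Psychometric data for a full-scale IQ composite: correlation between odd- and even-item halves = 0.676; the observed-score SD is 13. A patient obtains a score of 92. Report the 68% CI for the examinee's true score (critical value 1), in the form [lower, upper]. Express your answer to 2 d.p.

[86.28, 97.72]

r_full = 2·0.676 / (1 + 0.676) ≈ 0.80668
SEM = 13.00000 × √(1 − 0.80668) = 13.00000 × √0.19332 ≈ 13.00000 × 0.43968 ≈ 5.71582
Margin = 1 × 5.71582 ≈ 5.71582
68% CI: 92 ± 5.71582 = [86.28418, 97.71582]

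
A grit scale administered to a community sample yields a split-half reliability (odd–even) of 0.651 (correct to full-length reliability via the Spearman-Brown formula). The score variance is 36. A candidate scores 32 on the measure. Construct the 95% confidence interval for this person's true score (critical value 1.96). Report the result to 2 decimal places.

[26.59, 37.41]

SD = √36 = 6.000
r_full = 2·0.651 / (1 + 0.651) ≈ 0.789
SEM = 6.000 · √(1 − 0.789) = 6.000 · √0.211 ≈ 6.000 · 0.460 ≈ 2.759
Margin = 1.96 · 2.759 ≈ 5.407
CI = 32 ± 5.407 → [26.593, 37.407]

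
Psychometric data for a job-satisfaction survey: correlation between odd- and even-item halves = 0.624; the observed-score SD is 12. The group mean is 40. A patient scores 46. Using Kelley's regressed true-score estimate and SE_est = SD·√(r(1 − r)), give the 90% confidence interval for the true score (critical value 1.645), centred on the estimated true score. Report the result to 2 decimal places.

r_full = 2·0.624 / (1 + 0.624) ≃ 0.768
T̂ = r·X + (1 − r)·M = 0.768×46 + 0.232×40 ≃ 35.350 + 9.261 ≃ 44.611
SE_est = 12.000·√[r(1 − r)] ≃ 5.062
90% CI: 44.611 ± 8.326 ≃ (36.284, 52.937)

[36.28, 52.94]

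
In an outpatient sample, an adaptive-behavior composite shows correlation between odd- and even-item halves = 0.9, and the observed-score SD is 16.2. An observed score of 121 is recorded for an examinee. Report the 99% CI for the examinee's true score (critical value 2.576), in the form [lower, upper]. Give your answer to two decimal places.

[111.43, 130.57]

Spearman-Brown: r = 2(0.9) / (1 + 0.9) = 1.80000 / 1.90000 ≃ 0.94737
SEM = 16.20000 · √(1 − 0.94737) = 16.20000 · √0.05263 ≃ 16.20000 · 0.22942 ≃ 3.71653
Half-width = 2.576·3.71653 ≃ 9.57379
CI = 121 ± 9.57379 → [111.42621, 130.57379]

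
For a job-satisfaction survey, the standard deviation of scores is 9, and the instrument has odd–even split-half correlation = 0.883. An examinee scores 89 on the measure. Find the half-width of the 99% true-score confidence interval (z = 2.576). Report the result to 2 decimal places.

Spearman-Brown: r = 2(0.883) / (1 + 0.883) = 1.766 / 1.883 ≃ 0.938
SEM = 9.000 × √(1 − 0.938) = 9.000 × √0.062 ≃ 9.000 × 0.249 ≃ 2.243
Margin = 2.576 × 2.243 ≃ 5.779

5.78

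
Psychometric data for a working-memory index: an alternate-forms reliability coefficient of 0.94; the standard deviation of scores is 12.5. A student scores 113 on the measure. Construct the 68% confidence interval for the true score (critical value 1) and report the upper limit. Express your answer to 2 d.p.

The standard error of measurement is 12.5000*√(1 − 0.9400) ≈ 12.5000*0.2449 ≈ 3.0619.
1 * SEM ≈ 3.0619
Upper limit = 113 + 3.0619 ≈ 116.0619

116.06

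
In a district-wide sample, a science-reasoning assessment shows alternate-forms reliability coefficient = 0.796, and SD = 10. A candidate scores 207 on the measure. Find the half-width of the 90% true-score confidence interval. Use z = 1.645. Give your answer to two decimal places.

SEM = 10.00000 * √(1 − 0.79600) = 10.00000 * √0.20400 ≈ 10.00000 * 0.45166 ≈ 4.51664
1.645 * SEM ≈ 7.42987

7.43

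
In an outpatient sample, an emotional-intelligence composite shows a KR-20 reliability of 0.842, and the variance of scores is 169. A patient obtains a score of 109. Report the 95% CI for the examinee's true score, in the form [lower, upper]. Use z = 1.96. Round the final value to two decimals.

σ = 169^(1/2) = 13.00000
The standard error of measurement is 13.00000×√(1 − 0.84200) ≈ 13.00000×0.39749 ≈ 5.16740.
Half-width = 1.96×5.16740 ≈ 10.12810
95% CI: 109 ± 10.12810 = [98.87190, 119.12810]

[98.87, 119.13]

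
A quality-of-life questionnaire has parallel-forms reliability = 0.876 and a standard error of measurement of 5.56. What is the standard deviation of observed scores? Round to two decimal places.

15.79

σ = SEM·(1 − r)^(−1/2) ≈ 5.56·2.83981 ≈ 15.78934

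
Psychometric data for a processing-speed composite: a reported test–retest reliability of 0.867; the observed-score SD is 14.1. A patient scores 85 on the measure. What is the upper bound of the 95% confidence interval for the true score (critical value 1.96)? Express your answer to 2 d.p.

95.08

SEM = 14.1000 · √(1 − 0.8670) = 14.1000 · √0.1330 ≈ 14.1000 · 0.3647 ≈ 5.1422
1.96 · SEM ≈ 10.0786
Upper bound: 85 + 10.0786 = 95.0786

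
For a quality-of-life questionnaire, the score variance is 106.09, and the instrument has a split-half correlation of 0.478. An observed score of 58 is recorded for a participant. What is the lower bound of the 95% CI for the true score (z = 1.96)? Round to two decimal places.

46.00

σ = 106.09^(1/2) = 10.300
r_full = 2·0.478 / (1 + 0.478) ≈ 0.647
The standard error of measurement is 10.300·√(1 − 0.647) ≈ 10.300·0.594 ≈ 6.121.
1.96 · SEM ≈ 11.998
Lower limit = 58 − 11.998 ≈ 46.002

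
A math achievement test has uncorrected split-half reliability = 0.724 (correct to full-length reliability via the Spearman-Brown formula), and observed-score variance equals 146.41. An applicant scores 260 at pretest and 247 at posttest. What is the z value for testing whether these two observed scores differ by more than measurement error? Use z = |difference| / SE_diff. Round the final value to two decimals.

SD = √146.41 ≃ 12.1000
Spearman-Brown: r = 2(0.724) / (1 + 0.724) = 1.4480 / 1.7240 ≃ 0.8399
SEM = 12.1000×√(1 − 0.8399) ≃ 4.8414
SE_diff = SEM × √2 ≃ 4.8414 × 1.4142 ≃ 6.8468
z = 13 / 6.8468 ≃ 1.8987

1.90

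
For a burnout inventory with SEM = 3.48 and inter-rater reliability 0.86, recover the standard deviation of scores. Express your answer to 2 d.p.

9.30

SD = SEM / √(1 − r) = 3.48 / √0.140 ≃ 3.48 / 0.374 ≃ 9.301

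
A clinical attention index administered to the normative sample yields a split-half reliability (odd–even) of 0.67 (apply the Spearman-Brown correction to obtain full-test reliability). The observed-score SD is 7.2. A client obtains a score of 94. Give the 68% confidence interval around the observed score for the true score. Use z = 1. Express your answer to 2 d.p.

Full-length reliability (Spearman-Brown) = 2(0.67)/(1+0.67) ≈ 0.8024
SEM = 7.2000·√(1 − 0.8024) ≈ 3.2006
1 · SEM ≈ 3.2006
CI = 94 ± 3.2006 → [90.7994, 97.2006]

[90.80, 97.20]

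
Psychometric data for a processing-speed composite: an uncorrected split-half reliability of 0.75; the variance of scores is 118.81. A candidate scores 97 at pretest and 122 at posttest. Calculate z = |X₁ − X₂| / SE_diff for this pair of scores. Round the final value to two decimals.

σ = 118.81^(1/2) = 10.90000
Spearman-Brown: r = 2(0.75) / (1 + 0.75) = 1.50000 / 1.75000 ≃ 0.85714
SEM = 10.90000 * √(1 − 0.85714) = 10.90000 * √0.14286 ≃ 10.90000 * 0.37796 ≃ 4.11981
Standard error of the difference = 4.11981·√2 ≃ 5.82630
z = |97 − 122| / 5.82630 = 25 / 5.82630 ≃ 4.29089

4.29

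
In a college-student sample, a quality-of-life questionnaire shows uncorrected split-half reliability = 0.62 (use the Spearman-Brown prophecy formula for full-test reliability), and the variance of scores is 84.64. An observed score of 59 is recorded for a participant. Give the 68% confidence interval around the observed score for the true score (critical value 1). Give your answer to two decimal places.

[54.54, 63.46]

SD = √84.64 ≈ 9.200
Spearman-Brown: r = 2(0.62) / (1 + 0.62) = 1.240 / 1.620 ≈ 0.765
SEM = 9.200·√(1 − 0.765) ≈ 4.456
1 · SEM ≈ 4.456
Interval: (54.544, 63.456)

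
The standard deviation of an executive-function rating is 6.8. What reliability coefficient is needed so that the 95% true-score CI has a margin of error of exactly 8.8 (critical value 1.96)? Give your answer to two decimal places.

SEM needed = half-width / z = 8.8/1.96 ≈ 4.4898
Required reliability = 1 − (SEM/SD)² = 1 − 0.4359 ≈ 0.5641

0.56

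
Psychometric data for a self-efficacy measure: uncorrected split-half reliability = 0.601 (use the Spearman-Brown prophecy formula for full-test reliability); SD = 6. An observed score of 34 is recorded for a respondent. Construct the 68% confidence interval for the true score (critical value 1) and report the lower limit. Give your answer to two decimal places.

31.00

r_full = 2·0.601 / (1 + 0.601) ≈ 0.75078
SEM = 6.00000 · √(1 − 0.75078) = 6.00000 · √0.24922 ≈ 6.00000 · 0.49922 ≈ 2.99531
Margin = 1 · 2.99531 ≈ 2.99531
Lower limit = 34 − 2.99531 ≈ 31.00469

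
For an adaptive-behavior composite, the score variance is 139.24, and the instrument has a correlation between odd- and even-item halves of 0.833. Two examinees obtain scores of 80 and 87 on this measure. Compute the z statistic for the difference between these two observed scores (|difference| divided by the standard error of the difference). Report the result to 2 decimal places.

SD = √139.24 ≈ 11.800
Spearman-Brown: r = 2(0.833) / (1 + 0.833) = 1.666 / 1.833 ≈ 0.909
SEM = 11.800 × √(1 − 0.909) = 11.800 × √0.091 ≈ 11.800 × 0.302 ≈ 3.562
SE_diff = SEM × √2 ≈ 3.562 × 1.414 ≈ 5.037
z = 7 / 5.037 ≈ 1.390

1.39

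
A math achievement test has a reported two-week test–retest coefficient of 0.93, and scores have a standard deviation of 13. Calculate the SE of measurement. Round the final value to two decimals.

SEM = 13.0000 × √(1 − 0.9300) = 13.0000 × √0.0700 ≈ 13.0000 × 0.2646 ≈ 3.4395

3.44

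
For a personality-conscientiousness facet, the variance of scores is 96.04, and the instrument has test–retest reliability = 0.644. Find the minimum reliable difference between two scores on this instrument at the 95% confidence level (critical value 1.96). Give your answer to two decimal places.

SD = √96.04 ≈ 9.8000
The standard error of measurement is 9.8000×√(1 − 0.6440) ≈ 9.8000×0.5967 ≈ 5.8472.
SE_diff = √2 × SEM ≈ 8.2692
Minimum reliable difference = 1.96 × SE_diff ≈ 1.96 × 8.2692 ≈ 16.2077

16.21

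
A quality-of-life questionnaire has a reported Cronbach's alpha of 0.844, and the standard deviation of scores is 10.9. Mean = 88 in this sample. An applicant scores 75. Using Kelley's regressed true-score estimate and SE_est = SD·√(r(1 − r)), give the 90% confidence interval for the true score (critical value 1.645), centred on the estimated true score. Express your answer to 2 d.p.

T̂ = 0.844(75) + 0.156(88) ≈ 77.028
SE_est = SD * √(r(1 − r)) = 10.900 * √0.132 ≈ 10.900 * 0.363 ≈ 3.955
90% CI: 77.028 ± 6.506 ≈ (70.522, 83.534)

[70.52, 83.53]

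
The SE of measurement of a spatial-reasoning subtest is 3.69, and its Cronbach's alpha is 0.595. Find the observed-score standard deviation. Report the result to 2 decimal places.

SD = 3.69 / √(1 − 0.595) ≈ 5.798

5.80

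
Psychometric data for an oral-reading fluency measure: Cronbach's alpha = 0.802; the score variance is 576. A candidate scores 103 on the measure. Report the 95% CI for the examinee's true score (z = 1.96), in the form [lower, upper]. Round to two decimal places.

[82.07, 123.93]

σ = 576^(1/2) = 24.0000
SEM = 24.0000 × √(1 − 0.8020) = 24.0000 × √0.1980 ≈ 24.0000 × 0.4450 ≈ 10.6793
Margin = 1.96 × 10.6793 ≈ 20.9315
95% CI: 103 ± 20.9315 = [82.0685, 123.9315]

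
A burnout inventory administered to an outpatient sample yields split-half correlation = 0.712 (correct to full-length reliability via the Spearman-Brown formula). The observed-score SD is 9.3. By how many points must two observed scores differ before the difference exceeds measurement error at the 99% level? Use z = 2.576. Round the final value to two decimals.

r_full = 2·0.712 / (1 + 0.712) ≈ 0.8318
The standard error of measurement is 9.3000*√(1 − 0.8318) ≈ 9.3000*0.4102 ≈ 3.8144.
SE_diff = √2 * SEM ≈ 5.3944
Minimum reliable difference = 2.576 * SE_diff ≈ 2.576 * 5.3944 ≈ 13.8959

13.90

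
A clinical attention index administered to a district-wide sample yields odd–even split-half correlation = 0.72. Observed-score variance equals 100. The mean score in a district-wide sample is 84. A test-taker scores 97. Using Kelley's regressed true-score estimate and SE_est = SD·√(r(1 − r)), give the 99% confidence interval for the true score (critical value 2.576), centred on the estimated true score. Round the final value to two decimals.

[85.37, 104.39]

σ = 100^(1/2) = 10.0000
r_full = 2·0.72 / (1 + 0.72) ≈ 0.8372
T̂ = r·X + (1 − r)·M = 0.8372×97 + 0.1628×84 ≈ 81.2093 + 13.6744 ≈ 94.8837
SE_est = 10.0000·√[r(1 − r)] ≈ 3.6917
CI = 94.8837 ± 2.576 × 3.6917 → [85.3738, 104.3937]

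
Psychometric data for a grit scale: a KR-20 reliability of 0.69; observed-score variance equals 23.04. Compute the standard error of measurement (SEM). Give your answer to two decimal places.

2.67

SD = √23.04 ≈ 4.8000
SEM = 4.8000 × √(1 − 0.6900) = 4.8000 × √0.3100 ≈ 4.8000 × 0.5568 ≈ 2.6725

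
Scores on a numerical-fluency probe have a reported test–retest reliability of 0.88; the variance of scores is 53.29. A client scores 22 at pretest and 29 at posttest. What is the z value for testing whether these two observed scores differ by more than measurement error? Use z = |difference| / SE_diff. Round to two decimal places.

SD = √53.29 ≃ 7.3000
SEM = 7.3000 * √(1 − 0.8800) = 7.3000 * √0.1200 ≃ 7.3000 * 0.3464 ≃ 2.5288
SE_diff = SEM * √2 ≃ 2.5288 * 1.4142 ≃ 3.5763
z = 7 / 3.5763 ≃ 1.9574

1.96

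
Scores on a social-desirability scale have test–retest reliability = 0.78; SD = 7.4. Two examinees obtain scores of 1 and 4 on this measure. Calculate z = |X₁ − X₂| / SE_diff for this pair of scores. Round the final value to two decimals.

0.61

SEM = 7.4000 · √(1 − 0.7800) = 7.4000 · √0.2200 ≈ 7.4000 · 0.4690 ≈ 3.4709
SE_diff = SEM · √2 ≈ 3.4709 · 1.4142 ≈ 4.9086
z = 3 / 4.9086 ≈ 0.6112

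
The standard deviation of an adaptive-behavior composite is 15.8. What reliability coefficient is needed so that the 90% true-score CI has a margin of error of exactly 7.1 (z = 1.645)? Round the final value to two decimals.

SEM needed = half-width / z = 7.1/1.645 ≈ 4.316
r = 1 − (4.316/15.8)² ≈ 1 − 0.075 ≈ 0.925

0.93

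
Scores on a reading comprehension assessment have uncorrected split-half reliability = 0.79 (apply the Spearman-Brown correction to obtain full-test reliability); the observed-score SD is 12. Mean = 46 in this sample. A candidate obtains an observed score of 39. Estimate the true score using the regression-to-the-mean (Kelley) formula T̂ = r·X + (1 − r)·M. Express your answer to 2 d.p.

39.82

r_full = 2·0.79 / (1 + 0.79) ≈ 0.88268
T̂ = r·X + (1 − r)·M = 0.88268·39 + 0.11732·46 ≈ 34.42458 + 5.39665 ≈ 39.82123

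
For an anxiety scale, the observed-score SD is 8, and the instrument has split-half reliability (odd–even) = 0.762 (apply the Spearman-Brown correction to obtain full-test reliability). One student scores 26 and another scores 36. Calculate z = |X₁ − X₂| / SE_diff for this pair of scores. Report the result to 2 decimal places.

r_full = 2·0.762 / (1 + 0.762) ≈ 0.86493
SEM = 8.00000 × √(1 − 0.86493) = 8.00000 × √0.13507 ≈ 8.00000 × 0.36752 ≈ 2.94019
SE_diff = √2 × SEM ≈ 4.15806
z = 10 / 4.15806 ≈ 2.40497

2.40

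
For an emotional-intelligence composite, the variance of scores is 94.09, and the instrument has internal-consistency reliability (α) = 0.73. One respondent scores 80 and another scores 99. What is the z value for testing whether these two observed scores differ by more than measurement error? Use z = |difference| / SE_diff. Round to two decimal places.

2.67

SD = √94.09 ≃ 9.700
SEM = 9.700×√(1 − 0.730) ≃ 5.040
SE_diff = √2 × SEM ≃ 7.128
z = 19 / 7.128 ≃ 2.666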